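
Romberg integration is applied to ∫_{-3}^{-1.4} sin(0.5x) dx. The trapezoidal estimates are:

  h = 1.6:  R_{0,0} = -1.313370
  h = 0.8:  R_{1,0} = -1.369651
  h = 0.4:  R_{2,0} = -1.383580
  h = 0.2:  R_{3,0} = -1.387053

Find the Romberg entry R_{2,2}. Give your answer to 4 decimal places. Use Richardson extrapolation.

Richardson extrapolation on the trapezoidal column (denominator 4−1=3):
R_{1,1} = (4·(-1.369651) − (-1.313370)) / 3 = -1.388411
R_{2,1} = -1.383580 + (-1.383580 − (-1.369651))/3 = -1.388223
R_{2,2} = -1.388223 + (-1.388223 − (-1.388411))/15 = -1.388210

-1.3882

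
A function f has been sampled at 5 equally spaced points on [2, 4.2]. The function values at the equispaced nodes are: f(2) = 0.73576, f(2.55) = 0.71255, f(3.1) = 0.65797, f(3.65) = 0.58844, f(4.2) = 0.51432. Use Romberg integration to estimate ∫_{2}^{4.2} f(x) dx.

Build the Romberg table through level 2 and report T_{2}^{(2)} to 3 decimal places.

T_{0}^{(0)} (trapezoid, 1 panel, h=2.2000): 1.37509
T_{1}^{(0)} (trapezoid, 2 panels, h=1.1000): 1.41131
T_{2}^{(0)} (trapezoid, 4 panels, h=0.5500): 1.42120
T_{1}^{(1)} = 1.41131 + (1.41131 − 1.37509)/3 = 1.42338
T_{2}^{(1)} = 1.42120 + (1.42120 − 1.41131)/3 = 1.42450
T_{2}^{(2)} = 1.42450 + (1.42450 − 1.42338)/15 = 1.42457

1.425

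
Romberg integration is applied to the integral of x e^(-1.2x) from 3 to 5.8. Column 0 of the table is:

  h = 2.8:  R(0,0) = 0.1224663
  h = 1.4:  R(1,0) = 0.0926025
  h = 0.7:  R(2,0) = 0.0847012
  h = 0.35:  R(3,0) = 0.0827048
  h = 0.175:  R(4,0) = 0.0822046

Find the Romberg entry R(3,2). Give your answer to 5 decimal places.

Richardson extrapolation on the trapezoidal column (denominator 4−1=3):
R(2,1) = 0.0847012 + (0.0847012 − 0.0926025)/3 = 0.0820674
R(3,1) = 0.0827048 + (0.0827048 − 0.0847012)/3 = 0.0820393
R(3,2) = 0.0820393 + (0.0820393 − 0.0820674)/15 = 0.0820374

0.08204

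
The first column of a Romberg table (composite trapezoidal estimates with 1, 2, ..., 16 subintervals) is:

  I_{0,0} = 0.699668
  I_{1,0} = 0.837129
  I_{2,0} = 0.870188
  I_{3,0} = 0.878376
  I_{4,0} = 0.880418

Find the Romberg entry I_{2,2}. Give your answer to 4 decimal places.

0.8811

I_{1,1} = 0.837129 + (0.837129 − 0.699668)/3 = 0.882949
I_{2,1} = 0.870188 + (0.870188 − 0.837129)/3 = 0.881208
I_{2,2} = (16·0.881208 − 0.882949) / 15 = 0.881092
(Column j=1 coincides with Simpson's rule on the same nodes.)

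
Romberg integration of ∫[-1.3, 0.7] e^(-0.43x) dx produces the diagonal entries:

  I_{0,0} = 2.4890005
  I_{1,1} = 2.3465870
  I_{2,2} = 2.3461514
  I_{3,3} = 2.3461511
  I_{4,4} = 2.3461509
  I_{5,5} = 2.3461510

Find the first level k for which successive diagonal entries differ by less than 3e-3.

|I_{1,1} − I_{0,0}| = 0.1424135 ≥ 3e-3
|I_{2,2} − I_{1,1}| = 0.0004356 < 3e-3

k = 2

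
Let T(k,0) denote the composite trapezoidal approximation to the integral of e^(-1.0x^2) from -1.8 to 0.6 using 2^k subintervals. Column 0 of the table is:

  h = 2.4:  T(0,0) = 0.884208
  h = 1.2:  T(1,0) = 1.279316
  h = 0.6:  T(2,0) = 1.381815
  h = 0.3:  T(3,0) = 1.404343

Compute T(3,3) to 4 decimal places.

1.4115

T(1,1) = 1.279316 + (1.279316 − 0.884208)/3 = 1.411019
T(2,1) = (4·1.381815 − 1.279316) / 3 = 1.415981
T(3,1) = (4·1.404343 − 1.381815) / 3 = 1.411852
T(2,2) = 1.415981 + (1.415981 − 1.411019)/15 = 1.416312
T(3,2) = 1.411852 + (1.411852 − 1.415981)/15 = 1.411577
T(3,3) = 1.411577 + (1.411577 − 1.416312)/63 = 1.411502
(Column j=1 coincides with Simpson's rule on the same nodes.)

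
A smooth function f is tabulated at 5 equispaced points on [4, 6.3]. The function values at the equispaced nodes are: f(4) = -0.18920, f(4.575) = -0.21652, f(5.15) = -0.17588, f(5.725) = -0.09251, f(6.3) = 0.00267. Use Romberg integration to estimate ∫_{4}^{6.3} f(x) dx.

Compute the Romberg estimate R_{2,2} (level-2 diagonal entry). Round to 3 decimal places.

R_{0,0} (trapezoid, 1 panel, h=2.3000): -0.21451
R_{1,0} (trapezoid, 2 panels, h=1.1500): -0.30952
R_{2,0} (trapezoid, 4 panels, h=0.5750): -0.33245
R_{1,1} = -0.30952 + (-0.30952 − (-0.21451))/3 = -0.34119
R_{2,1} = -0.33245 + (-0.33245 − (-0.30952))/3 = -0.34009
R_{2,2} = -0.34009 + (-0.34009 − (-0.34119))/15 = -0.34002

-0.340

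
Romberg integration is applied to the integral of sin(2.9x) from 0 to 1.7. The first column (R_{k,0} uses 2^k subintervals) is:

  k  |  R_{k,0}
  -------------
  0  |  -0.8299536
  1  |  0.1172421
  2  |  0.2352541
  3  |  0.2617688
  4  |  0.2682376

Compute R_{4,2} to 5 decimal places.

0.27038

Richardson extrapolation on the trapezoidal column (denominator 4−1=3):
R_{3,1} = 0.2617688 + (0.2617688 − 0.2352541)/3 = 0.2706070
R_{4,1} = 0.2682376 + (0.2682376 − 0.2617688)/3 = 0.2703939
R_{4,2} = (16·0.2703939 − 0.2706070) / 15 = 0.2703797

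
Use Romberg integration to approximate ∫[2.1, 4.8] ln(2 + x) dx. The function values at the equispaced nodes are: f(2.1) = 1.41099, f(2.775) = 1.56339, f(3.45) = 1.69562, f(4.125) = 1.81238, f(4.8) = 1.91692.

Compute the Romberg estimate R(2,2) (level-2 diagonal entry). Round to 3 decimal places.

R(0,0) (trapezoid, 1 panel, h=2.7000): 4.49268
R(1,0) (trapezoid, 2 panels, h=1.3500): 4.53543
R(2,0) (trapezoid, 4 panels, h=0.6750): 4.54636
R(1,1) = 4.53543 + (4.53543 − 4.49268)/3 = 4.54968
R(2,1) = 4.54636 + (4.54636 − 4.53543)/3 = 4.55000
R(2,2) = 4.55000 + (4.55000 − 4.54968)/15 = 4.55002

4.550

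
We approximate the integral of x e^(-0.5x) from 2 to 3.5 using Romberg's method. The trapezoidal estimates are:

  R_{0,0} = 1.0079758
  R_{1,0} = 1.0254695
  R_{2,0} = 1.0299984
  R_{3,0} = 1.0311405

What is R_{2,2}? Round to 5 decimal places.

Richardson extrapolation on the trapezoidal column (denominator 4−1=3):
R_{1,1} = (4·1.0254695 − 1.0079758) / 3 = 1.0313007
R_{2,1} = (4·1.0299984 − 1.0254695) / 3 = 1.0315080
R_{2,2} = (16·1.0315080 − 1.0313007) / 15 = 1.0315218

1.03152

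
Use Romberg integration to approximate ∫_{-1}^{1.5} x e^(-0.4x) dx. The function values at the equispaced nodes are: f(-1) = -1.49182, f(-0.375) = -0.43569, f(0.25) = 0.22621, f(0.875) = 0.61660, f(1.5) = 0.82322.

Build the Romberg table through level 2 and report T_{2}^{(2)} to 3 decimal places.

0.106

T_{0}^{(0)} (trapezoid, 1 panel, h=2.5000): -0.83575
T_{1}^{(0)} (trapezoid, 2 panels, h=1.2500): -0.13511
T_{2}^{(0)} (trapezoid, 4 panels, h=0.6250): 0.04551
T_{1}^{(1)} = -0.13511 + (-0.13511 − (-0.83575))/3 = 0.09844
T_{2}^{(1)} = 0.04551 + (0.04551 − (-0.13511))/3 = 0.10572
T_{2}^{(2)} = 0.10572 + (0.10572 − 0.09844)/15 = 0.10621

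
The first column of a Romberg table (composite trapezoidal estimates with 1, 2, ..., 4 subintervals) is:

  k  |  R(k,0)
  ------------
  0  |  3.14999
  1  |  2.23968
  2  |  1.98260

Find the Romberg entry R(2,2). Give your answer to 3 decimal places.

R(1,1) = 2.23968 + (2.23968 − 3.14999)/3 = 1.93624
R(2,1) = (4·1.98260 − 2.23968) / 3 = 1.89691
R(2,2) = 1.89691 + (1.89691 − 1.93624)/15 = 1.89429

1.894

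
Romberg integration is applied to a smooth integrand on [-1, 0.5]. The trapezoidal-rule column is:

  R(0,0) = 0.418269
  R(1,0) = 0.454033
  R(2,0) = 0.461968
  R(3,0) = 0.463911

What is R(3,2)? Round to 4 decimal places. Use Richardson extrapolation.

Richardson extrapolation on the trapezoidal column (denominator 4−1=3):
R(2,1) = (4·0.461968 − 0.454033) / 3 = 0.464613
R(3,1) = 0.463911 + (0.463911 − 0.461968)/3 = 0.464559
R(3,2) = 0.464559 + (0.464559 − 0.464613)/15 = 0.464555

0.4646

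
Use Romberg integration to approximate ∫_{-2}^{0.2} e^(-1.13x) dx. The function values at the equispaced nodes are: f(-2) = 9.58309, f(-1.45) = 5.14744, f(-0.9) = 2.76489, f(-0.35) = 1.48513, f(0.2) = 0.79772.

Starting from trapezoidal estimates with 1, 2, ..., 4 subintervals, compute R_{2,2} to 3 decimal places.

R_{0,0} (trapezoid, 1 panel, h=2.2000): 11.41889
R_{1,0} (trapezoid, 2 panels, h=1.1000): 8.75082
R_{2,0} (trapezoid, 4 panels, h=0.5500): 8.02333
R_{1,1} = 8.75082 + (8.75082 − 11.41889)/3 = 7.86146
R_{2,1} = 8.02333 + (8.02333 − 8.75082)/3 = 7.78083
R_{2,2} = 7.78083 + (7.78083 − 7.86146)/15 = 7.77545

7.775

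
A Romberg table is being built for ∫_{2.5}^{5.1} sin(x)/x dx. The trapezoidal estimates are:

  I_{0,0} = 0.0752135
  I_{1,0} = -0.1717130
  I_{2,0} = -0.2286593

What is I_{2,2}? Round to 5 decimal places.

-0.24722

Richardson extrapolation on the trapezoidal column (denominator 4−1=3):
I_{1,1} = (4·(-0.1717130) − 0.0752135) / 3 = -0.2540218
I_{2,1} = -0.2286593 + (-0.2286593 − (-0.1717130))/3 = -0.2476414
I_{2,2} = -0.2476414 + (-0.2476414 − (-0.2540218))/15 = -0.2472160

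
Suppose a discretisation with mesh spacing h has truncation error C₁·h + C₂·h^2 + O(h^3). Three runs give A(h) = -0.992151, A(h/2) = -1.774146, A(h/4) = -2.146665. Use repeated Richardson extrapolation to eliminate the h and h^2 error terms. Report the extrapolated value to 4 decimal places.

-2.5069

First eliminate the h term (factor 2^1 = 2):
  B₁ = (2·(-1.774146) − (-0.992151))/1 = -2.556141
  B₂ = (2·(-2.146665) − (-1.774146))/1 = -2.519184
Then eliminate the h^2 term (factor 2^2 = 4):
  (4·(-2.519184) − (-2.556141))/3 = -2.506865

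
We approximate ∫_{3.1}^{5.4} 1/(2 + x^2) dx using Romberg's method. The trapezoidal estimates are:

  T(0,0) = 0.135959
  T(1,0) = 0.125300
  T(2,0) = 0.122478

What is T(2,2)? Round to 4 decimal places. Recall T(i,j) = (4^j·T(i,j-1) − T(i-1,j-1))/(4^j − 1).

T(1,1) = (4·0.125300 − 0.135959) / 3 = 0.121747
T(2,1) = 0.122478 + (0.122478 − 0.125300)/3 = 0.121537
T(2,2) = (16·0.121537 − 0.121747) / 15 = 0.121523

0.1215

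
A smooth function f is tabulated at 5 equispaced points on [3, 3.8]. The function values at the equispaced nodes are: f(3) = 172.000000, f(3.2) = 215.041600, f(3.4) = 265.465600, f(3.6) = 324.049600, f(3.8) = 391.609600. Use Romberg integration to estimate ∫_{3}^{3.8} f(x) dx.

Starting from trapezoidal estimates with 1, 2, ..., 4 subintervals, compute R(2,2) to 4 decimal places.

216.7269

R(0,0) (trapezoid, 1 panel, h=0.8000): 225.443840
R(1,0) (trapezoid, 2 panels, h=0.4000): 218.908160
R(2,0) (trapezoid, 4 panels, h=0.2000): 217.272320
R(1,1) = 218.908160 + (218.908160 − 225.443840)/3 = 216.729600
R(2,1) = 217.272320 + (217.272320 − 218.908160)/3 = 216.727040
R(2,2) = 216.727040 + (216.727040 − 216.729600)/15 = 216.726869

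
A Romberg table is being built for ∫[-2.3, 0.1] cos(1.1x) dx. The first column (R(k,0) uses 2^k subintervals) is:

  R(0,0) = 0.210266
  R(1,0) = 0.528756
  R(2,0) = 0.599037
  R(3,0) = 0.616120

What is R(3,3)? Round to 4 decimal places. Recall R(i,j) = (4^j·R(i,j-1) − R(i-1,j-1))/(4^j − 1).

0.6218

R(1,1) = 0.528756 + (0.528756 − 0.210266)/3 = 0.634919
R(2,1) = (4·0.599037 − 0.528756) / 3 = 0.622464
R(3,1) = (4·0.616120 − 0.599037) / 3 = 0.621814
R(2,2) = (16·0.622464 − 0.634919) / 15 = 0.621634
R(3,2) = (16·0.621814 − 0.622464) / 15 = 0.621771
R(3,3) = (64·0.621771 − 0.621634) / 63 = 0.621773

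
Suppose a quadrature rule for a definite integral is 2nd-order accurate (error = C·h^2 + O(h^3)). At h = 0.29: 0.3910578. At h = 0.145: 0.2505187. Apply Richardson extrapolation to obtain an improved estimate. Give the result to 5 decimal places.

Extrapolated value = (4·A(h/2) − A(h)) / (4 − 1)
= (4·0.2505187 − 0.3910578) / 3
= 0.6110170 / 3 = 0.2036723

0.20367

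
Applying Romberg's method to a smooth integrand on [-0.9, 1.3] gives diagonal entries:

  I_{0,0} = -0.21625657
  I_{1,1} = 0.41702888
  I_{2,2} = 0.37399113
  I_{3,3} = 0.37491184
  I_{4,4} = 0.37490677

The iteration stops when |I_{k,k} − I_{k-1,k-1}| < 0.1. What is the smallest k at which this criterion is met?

|I_{1,1} − I_{0,0}| = 0.63328545 ≥ 0.1
|I_{2,2} − I_{1,1}| = 0.04303775 < 0.1

k = 2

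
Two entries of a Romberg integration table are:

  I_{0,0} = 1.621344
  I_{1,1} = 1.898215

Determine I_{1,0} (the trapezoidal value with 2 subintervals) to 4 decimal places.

From I_{1,1} = (4·I_{1,0} − I_{0,0})/3, solve for I_{1,0}:
4·I_{1,0} = 3·1.898215 + 1.621344 = 7.315989
I_{1,0} = 1.828997

1.8290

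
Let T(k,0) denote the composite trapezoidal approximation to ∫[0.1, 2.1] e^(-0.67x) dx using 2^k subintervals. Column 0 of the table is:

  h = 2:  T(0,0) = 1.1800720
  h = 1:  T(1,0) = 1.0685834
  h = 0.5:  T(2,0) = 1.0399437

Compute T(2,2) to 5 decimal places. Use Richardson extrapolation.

Richardson extrapolation on the trapezoidal column (denominator 4−1=3):
T(1,1) = 1.0685834 + (1.0685834 − 1.1800720)/3 = 1.0314205
T(2,1) = (4·1.0399437 − 1.0685834) / 3 = 1.0303971
T(2,2) = 1.0303971 + (1.0303971 − 1.0314205)/15 = 1.0303289
(Column j=1 coincides with Simpson's rule on the same nodes.)

1.03033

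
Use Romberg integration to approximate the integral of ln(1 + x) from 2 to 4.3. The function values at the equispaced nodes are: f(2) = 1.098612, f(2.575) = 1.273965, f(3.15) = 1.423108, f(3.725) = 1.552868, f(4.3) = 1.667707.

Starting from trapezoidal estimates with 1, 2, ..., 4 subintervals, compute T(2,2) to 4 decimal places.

3.2430

T(0,0) (trapezoid, 1 panel, h=2.3000): 3.181267
T(1,0) (trapezoid, 2 panels, h=1.1500): 3.227208
T(2,0) (trapezoid, 4 panels, h=0.5750): 3.239033
T(1,1) = 3.227208 + (3.227208 − 3.181267)/3 = 3.242522
T(2,1) = 3.239033 + (3.239033 − 3.227208)/3 = 3.242975
T(2,2) = 3.242975 + (3.242975 − 3.242522)/15 = 3.243005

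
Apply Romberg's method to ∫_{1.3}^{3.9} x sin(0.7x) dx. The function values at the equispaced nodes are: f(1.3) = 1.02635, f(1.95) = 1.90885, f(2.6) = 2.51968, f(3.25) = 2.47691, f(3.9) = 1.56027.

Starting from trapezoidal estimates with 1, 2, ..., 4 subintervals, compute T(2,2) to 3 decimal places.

T(0,0) (trapezoid, 1 panel, h=2.6000): 3.36261
T(1,0) (trapezoid, 2 panels, h=1.3000): 4.95689
T(2,0) (trapezoid, 4 panels, h=0.6500): 5.32919
T(1,1) = 4.95689 + (4.95689 − 3.36261)/3 = 5.48832
T(2,1) = 5.32919 + (5.32919 − 4.95689)/3 = 5.45329
T(2,2) = 5.45329 + (5.45329 − 5.48832)/15 = 5.45095

5.451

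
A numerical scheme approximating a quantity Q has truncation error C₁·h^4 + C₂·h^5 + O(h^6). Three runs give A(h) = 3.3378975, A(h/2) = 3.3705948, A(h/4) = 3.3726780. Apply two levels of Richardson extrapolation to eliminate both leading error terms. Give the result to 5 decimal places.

First eliminate the h^4 term (factor 2^4 = 16):
  B₁ = (16·3.3705948 − 3.3378975)/15 = 3.3727746
  B₂ = (16·3.3726780 − 3.3705948)/15 = 3.3728169
Then eliminate the h^5 term (factor 2^5 = 32):
  (32·3.3728169 − 3.3727746)/31 = 3.3728183

3.37282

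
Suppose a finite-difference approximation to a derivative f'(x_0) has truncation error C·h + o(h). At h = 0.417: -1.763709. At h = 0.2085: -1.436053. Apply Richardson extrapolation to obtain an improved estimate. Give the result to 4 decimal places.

-1.1084

Extrapolated value = (2·A(h/2) − A(h)) / (2 − 1)
= (2·(-1.436053) − (-1.763709)) / 1
= -1.108397 / 1 = -1.108397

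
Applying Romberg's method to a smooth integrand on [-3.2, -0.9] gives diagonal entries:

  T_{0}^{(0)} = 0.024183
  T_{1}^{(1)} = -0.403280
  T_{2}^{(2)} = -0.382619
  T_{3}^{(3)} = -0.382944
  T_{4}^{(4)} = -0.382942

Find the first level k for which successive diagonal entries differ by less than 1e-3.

|T_{1}^{(1)} − T_{0}^{(0)}| = 0.427463 ≥ 1e-3
|T_{2}^{(2)} − T_{1}^{(1)}| = 0.020661 ≥ 1e-3
|T_{3}^{(3)} − T_{2}^{(2)}| = 0.000325 < 1e-3

k = 3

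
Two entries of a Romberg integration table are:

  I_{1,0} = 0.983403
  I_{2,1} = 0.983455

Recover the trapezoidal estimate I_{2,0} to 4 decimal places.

0.9834

From I_{2,1} = (4·I_{2,0} − I_{1,0})/3, solve for I_{2,0}:
4·I_{2,0} = 3·0.983455 + 0.983403 = 3.933768
I_{2,0} = 0.983442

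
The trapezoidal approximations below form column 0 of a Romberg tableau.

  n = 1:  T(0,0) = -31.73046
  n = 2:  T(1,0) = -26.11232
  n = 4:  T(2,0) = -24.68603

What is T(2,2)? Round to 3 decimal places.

T(1,1) = -26.11232 + (-26.11232 − (-31.73046))/3 = -24.23961
T(2,1) = (4·(-24.68603) − (-26.11232)) / 3 = -24.21060
T(2,2) = (16·(-24.21060) − (-24.23961)) / 15 = -24.20867
(Column j=1 coincides with Simpson's rule on the same nodes.)

-24.209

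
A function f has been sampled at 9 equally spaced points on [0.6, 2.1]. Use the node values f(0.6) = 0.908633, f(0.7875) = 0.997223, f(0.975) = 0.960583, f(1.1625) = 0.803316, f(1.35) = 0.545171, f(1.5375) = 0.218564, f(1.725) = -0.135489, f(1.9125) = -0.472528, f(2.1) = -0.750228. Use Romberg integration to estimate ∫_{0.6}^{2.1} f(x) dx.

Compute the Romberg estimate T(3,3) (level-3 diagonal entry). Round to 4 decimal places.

0.5678

T(0,0) (trapezoid, 1 panel, h=1.5000): 0.118804
T(1,0) (trapezoid, 2 panels, h=0.7500): 0.468280
T(2,0) (trapezoid, 4 panels, h=0.3750): 0.543550
T(3,0) (trapezoid, 8 panels, h=0.1875): 0.561758
T(1,1) = 0.468280 + (0.468280 − 0.118804)/3 = 0.584772
T(2,1) = 0.543550 + (0.543550 − 0.468280)/3 = 0.568640
T(3,1) = 0.561758 + (0.561758 − 0.543550)/3 = 0.567827
T(2,2) = 0.568640 + (0.568640 − 0.584772)/15 = 0.567565
T(3,2) = 0.567827 + (0.567827 − 0.568640)/15 = 0.567773
T(3,3) = 0.567773 + (0.567773 − 0.567565)/63 = 0.567776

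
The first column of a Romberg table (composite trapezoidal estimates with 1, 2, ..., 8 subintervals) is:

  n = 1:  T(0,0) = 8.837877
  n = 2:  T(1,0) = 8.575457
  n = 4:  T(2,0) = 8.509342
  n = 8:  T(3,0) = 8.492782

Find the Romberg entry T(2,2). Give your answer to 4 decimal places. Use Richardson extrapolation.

Richardson extrapolation on the trapezoidal column (denominator 4−1=3):
T(1,1) = 8.575457 + (8.575457 − 8.837877)/3 = 8.487984
T(2,1) = (4·8.509342 − 8.575457) / 3 = 8.487304
T(2,2) = (16·8.487304 − 8.487984) / 15 = 8.487259
(Column j=1 coincides with Simpson's rule on the same nodes.)

8.4873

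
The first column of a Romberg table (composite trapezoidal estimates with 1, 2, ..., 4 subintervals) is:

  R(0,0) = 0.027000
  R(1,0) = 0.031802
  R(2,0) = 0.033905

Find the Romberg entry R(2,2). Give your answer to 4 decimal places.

0.0347

R(1,1) = (4·0.031802 − 0.027000) / 3 = 0.033403
R(2,1) = (4·0.033905 − 0.031802) / 3 = 0.034606
R(2,2) = (16·0.034606 − 0.033403) / 15 = 0.034686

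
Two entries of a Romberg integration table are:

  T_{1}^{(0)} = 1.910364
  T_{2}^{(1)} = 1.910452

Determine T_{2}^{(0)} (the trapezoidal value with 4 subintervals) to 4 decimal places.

From T_{2}^{(1)} = (4·T_{2}^{(0)} − T_{1}^{(0)})/3, solve for T_{2}^{(0)}:
4·T_{2}^{(0)} = 3·1.910452 + 1.910364 = 7.641720
T_{2}^{(0)} = 1.910430

1.9104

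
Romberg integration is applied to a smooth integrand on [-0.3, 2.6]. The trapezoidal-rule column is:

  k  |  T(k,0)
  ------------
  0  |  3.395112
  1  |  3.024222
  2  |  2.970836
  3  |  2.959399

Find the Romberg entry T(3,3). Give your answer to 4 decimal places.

2.9557

Richardson extrapolation on the trapezoidal column (denominator 4−1=3):
T(1,1) = (4·3.024222 − 3.395112) / 3 = 2.900592
T(2,1) = 2.970836 + (2.970836 − 3.024222)/3 = 2.953041
T(3,1) = (4·2.959399 − 2.970836) / 3 = 2.955587
T(2,2) = (16·2.953041 − 2.900592) / 15 = 2.956538
T(3,2) = 2.955587 + (2.955587 − 2.953041)/15 = 2.955757
T(3,3) = 2.955757 + (2.955757 − 2.956538)/63 = 2.955745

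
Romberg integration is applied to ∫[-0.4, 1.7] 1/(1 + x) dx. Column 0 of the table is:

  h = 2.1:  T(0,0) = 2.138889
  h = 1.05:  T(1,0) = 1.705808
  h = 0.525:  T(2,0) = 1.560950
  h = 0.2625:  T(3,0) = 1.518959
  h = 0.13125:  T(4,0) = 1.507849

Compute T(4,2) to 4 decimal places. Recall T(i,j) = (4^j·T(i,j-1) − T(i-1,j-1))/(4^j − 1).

Richardson extrapolation on the trapezoidal column (denominator 4−1=3):
T(3,1) = (4·1.518959 − 1.560950) / 3 = 1.504962
T(4,1) = (4·1.507849 − 1.518959) / 3 = 1.504146
T(4,2) = 1.504146 + (1.504146 − 1.504962)/15 = 1.504092

1.5041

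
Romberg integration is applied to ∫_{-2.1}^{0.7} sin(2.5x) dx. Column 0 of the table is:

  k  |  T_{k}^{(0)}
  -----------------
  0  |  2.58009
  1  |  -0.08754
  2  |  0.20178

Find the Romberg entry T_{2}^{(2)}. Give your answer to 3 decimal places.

T_{1}^{(1)} = (4·(-0.08754) − 2.58009) / 3 = -0.97675
T_{2}^{(1)} = (4·0.20178 − (-0.08754)) / 3 = 0.29822
T_{2}^{(2)} = 0.29822 + (0.29822 − (-0.97675))/15 = 0.38322

0.383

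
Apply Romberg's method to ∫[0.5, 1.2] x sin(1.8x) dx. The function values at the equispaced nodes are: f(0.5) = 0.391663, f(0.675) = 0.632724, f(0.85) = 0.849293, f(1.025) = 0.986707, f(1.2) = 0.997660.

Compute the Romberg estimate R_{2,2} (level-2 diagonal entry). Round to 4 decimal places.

R_{0,0} (trapezoid, 1 panel, h=0.7000): 0.486263
R_{1,0} (trapezoid, 2 panels, h=0.3500): 0.540384
R_{2,0} (trapezoid, 4 panels, h=0.1750): 0.553592
R_{1,1} = 0.540384 + (0.540384 − 0.486263)/3 = 0.558424
R_{2,1} = 0.553592 + (0.553592 − 0.540384)/3 = 0.557995
R_{2,2} = 0.557995 + (0.557995 − 0.558424)/15 = 0.557966

0.5580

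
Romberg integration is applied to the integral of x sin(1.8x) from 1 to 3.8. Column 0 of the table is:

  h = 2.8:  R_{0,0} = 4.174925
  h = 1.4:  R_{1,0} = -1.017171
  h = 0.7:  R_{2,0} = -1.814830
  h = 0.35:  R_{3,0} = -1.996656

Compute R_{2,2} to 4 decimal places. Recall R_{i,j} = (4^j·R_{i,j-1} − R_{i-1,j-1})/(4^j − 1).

Richardson extrapolation on the trapezoidal column (denominator 4−1=3):
R_{1,1} = (4·(-1.017171) − 4.174925) / 3 = -2.747870
R_{2,1} = (4·(-1.814830) − (-1.017171)) / 3 = -2.080716
R_{2,2} = (16·(-2.080716) − (-2.747870)) / 15 = -2.036239

-2.0362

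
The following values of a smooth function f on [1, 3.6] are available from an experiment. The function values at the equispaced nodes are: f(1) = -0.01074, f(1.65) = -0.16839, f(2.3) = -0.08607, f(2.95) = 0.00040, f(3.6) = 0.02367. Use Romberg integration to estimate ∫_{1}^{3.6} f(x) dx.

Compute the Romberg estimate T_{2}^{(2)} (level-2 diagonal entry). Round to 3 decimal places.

T_{0}^{(0)} (trapezoid, 1 panel, h=2.6000): 0.01681
T_{1}^{(0)} (trapezoid, 2 panels, h=1.3000): -0.10349
T_{2}^{(0)} (trapezoid, 4 panels, h=0.6500): -0.16094
T_{1}^{(1)} = -0.10349 + (-0.10349 − 0.01681)/3 = -0.14359
T_{2}^{(1)} = -0.16094 + (-0.16094 − (-0.10349))/3 = -0.18009
T_{2}^{(2)} = -0.18009 + (-0.18009 − (-0.14359))/15 = -0.18252

-0.183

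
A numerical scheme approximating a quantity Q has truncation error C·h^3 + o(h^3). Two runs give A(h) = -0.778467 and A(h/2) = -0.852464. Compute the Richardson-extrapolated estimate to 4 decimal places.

-0.8630

The leading error scales as h^3; refining by a factor of 2 reduces it by 2^3 = 8.
Extrapolated value = (8·A(h/2) − A(h)) / (8 − 1)
= (8·(-0.852464) − (-0.778467)) / 7
= -6.041245 / 7 = -0.863035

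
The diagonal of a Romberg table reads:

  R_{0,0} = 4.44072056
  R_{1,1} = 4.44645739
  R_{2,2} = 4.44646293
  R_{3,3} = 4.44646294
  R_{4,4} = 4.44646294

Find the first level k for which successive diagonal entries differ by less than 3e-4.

|R_{1,1} − R_{0,0}| = 0.00573683 ≥ 3e-4
|R_{2,2} − R_{1,1}| = 0.00000554 < 3e-4

k = 2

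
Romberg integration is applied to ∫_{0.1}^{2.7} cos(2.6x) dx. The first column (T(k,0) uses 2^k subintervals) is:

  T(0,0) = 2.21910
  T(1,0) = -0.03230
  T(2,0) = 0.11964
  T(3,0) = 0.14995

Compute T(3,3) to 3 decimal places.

T(1,1) = (4·(-0.03230) − 2.21910) / 3 = -0.78277
T(2,1) = 0.11964 + (0.11964 − (-0.03230))/3 = 0.17029
T(3,1) = (4·0.14995 − 0.11964) / 3 = 0.16005
T(2,2) = 0.17029 + (0.17029 − (-0.78277))/15 = 0.23383
T(3,2) = (16·0.16005 − 0.17029) / 15 = 0.15937
T(3,3) = (64·0.15937 − 0.23383) / 63 = 0.15819

0.158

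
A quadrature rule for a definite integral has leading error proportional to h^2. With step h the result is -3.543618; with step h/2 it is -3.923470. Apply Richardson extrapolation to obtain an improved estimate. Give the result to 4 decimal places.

-4.0501

The leading error scales as h^2; refining by a factor of 2 reduces it by 2^2 = 4.
Extrapolated value = (4·A(h/2) − A(h)) / (4 − 1)
= (4·(-3.923470) − (-3.543618)) / 3
= -12.150262 / 3 = -4.050087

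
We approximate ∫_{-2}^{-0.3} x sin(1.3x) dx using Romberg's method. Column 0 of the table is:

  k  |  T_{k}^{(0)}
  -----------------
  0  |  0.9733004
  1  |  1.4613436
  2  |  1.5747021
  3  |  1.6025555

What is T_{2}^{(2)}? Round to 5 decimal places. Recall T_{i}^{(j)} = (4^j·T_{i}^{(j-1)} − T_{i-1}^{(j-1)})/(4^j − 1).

Richardson extrapolation on the trapezoidal column (denominator 4−1=3):
T_{1}^{(1)} = 1.4613436 + (1.4613436 − 0.9733004)/3 = 1.6240247
T_{2}^{(1)} = (4·1.5747021 − 1.4613436) / 3 = 1.6124883
T_{2}^{(2)} = 1.6124883 + (1.6124883 − 1.6240247)/15 = 1.6117192

1.61172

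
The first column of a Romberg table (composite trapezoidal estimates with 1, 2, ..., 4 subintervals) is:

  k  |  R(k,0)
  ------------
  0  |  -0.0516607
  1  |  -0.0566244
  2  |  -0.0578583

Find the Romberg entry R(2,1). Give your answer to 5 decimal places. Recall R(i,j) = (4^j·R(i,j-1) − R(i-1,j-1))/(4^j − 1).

R(2,1) = (4·(-0.0578583) − (-0.0566244)) / 3 = -0.0582696

-0.05827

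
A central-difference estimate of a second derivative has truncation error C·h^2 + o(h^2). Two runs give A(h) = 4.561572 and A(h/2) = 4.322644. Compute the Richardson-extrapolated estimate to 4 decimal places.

4.2430

Extrapolated value = (4·A(h/2) − A(h)) / (4 − 1)
= (4·4.322644 − 4.561572) / 3
= 12.729004 / 3 = 4.243001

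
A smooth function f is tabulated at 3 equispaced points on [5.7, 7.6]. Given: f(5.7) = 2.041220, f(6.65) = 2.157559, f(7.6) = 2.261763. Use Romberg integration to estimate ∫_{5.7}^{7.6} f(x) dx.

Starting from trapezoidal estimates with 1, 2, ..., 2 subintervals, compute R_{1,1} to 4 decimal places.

4.0955

R_{0,0} (trapezoid, 1 panel, h=1.9000): 4.087834
R_{1,0} (trapezoid, 2 panels, h=0.9500): 4.093598
R_{1,1} = 4.093598 + (4.093598 − 4.087834)/3 = 4.095519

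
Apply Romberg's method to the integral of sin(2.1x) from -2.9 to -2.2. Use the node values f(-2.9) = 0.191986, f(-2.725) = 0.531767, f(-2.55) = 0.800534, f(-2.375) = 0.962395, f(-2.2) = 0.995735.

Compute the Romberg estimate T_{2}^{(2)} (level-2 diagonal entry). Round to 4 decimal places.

T_{0}^{(0)} (trapezoid, 1 panel, h=0.7000): 0.415702
T_{1}^{(0)} (trapezoid, 2 panels, h=0.3500): 0.488038
T_{2}^{(0)} (trapezoid, 4 panels, h=0.1750): 0.505497
T_{1}^{(1)} = 0.488038 + (0.488038 − 0.415702)/3 = 0.512150
T_{2}^{(1)} = 0.505497 + (0.505497 − 0.488038)/3 = 0.511317
T_{2}^{(2)} = 0.511317 + (0.511317 − 0.512150)/15 = 0.511261

0.5113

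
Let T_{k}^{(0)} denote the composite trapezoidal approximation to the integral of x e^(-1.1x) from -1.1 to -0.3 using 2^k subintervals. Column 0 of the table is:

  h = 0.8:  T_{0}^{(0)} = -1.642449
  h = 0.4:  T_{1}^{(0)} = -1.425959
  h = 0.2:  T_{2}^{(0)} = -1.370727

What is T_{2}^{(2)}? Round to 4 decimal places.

T_{1}^{(1)} = -1.425959 + (-1.425959 − (-1.642449))/3 = -1.353796
T_{2}^{(1)} = (4·(-1.370727) − (-1.425959)) / 3 = -1.352316
T_{2}^{(2)} = (16·(-1.352316) − (-1.353796)) / 15 = -1.352217
(Column j=1 coincides with Simpson's rule on the same nodes.)

-1.3522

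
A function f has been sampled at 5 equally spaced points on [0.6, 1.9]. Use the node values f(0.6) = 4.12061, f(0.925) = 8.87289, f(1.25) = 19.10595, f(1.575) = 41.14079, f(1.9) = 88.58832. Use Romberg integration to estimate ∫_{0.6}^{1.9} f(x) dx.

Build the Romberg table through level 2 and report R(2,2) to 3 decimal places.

35.803

R(0,0) (trapezoid, 1 panel, h=1.3000): 60.26080
R(1,0) (trapezoid, 2 panels, h=0.6500): 42.54927
R(2,0) (trapezoid, 4 panels, h=0.3250): 37.52908
R(1,1) = 42.54927 + (42.54927 − 60.26080)/3 = 36.64543
R(2,1) = 37.52908 + (37.52908 − 42.54927)/3 = 35.85568
R(2,2) = 35.85568 + (35.85568 − 36.64543)/15 = 35.80303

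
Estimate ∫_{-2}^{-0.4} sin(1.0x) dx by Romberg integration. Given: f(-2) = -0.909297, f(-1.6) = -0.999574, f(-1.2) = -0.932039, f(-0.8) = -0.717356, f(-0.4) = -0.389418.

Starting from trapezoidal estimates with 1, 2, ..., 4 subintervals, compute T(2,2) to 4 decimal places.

-1.3372

T(0,0) (trapezoid, 1 panel, h=1.6000): -1.038972
T(1,0) (trapezoid, 2 panels, h=0.8000): -1.265117
T(2,0) (trapezoid, 4 panels, h=0.4000): -1.319331
T(1,1) = -1.265117 + (-1.265117 − (-1.038972))/3 = -1.340499
T(2,1) = -1.319331 + (-1.319331 − (-1.265117))/3 = -1.337402
T(2,2) = -1.337402 + (-1.337402 − (-1.340499))/15 = -1.337196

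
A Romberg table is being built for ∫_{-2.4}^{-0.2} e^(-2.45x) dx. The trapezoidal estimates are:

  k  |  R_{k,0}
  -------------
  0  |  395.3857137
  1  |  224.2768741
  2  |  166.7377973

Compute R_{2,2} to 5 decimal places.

Richardson extrapolation on the trapezoidal column (denominator 4−1=3):
R_{1,1} = (4·224.2768741 − 395.3857137) / 3 = 167.2405942
R_{2,1} = 166.7377973 + (166.7377973 − 224.2768741)/3 = 147.5581050
R_{2,2} = 147.5581050 + (147.5581050 − 167.2405942)/15 = 146.2459391

146.24594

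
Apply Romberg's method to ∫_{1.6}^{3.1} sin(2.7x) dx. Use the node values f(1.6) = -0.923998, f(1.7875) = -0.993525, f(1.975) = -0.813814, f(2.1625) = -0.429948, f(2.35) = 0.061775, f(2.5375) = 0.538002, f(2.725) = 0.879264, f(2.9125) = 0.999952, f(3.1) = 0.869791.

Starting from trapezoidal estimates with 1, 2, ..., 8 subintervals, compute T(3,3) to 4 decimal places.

T(0,0) (trapezoid, 1 panel, h=1.5000): -0.040655
T(1,0) (trapezoid, 2 panels, h=0.7500): 0.026004
T(2,0) (trapezoid, 4 panels, h=0.3750): 0.037546
T(3,0) (trapezoid, 8 panels, h=0.1875): 0.040238
T(1,1) = 0.026004 + (0.026004 − (-0.040655))/3 = 0.048224
T(2,1) = 0.037546 + (0.037546 − 0.026004)/3 = 0.041393
T(3,1) = 0.040238 + (0.040238 − 0.037546)/3 = 0.041135
T(2,2) = 0.041393 + (0.041393 − 0.048224)/15 = 0.040938
T(3,2) = 0.041135 + (0.041135 − 0.041393)/15 = 0.041118
T(3,3) = 0.041118 + (0.041118 − 0.040938)/63 = 0.041121

0.0411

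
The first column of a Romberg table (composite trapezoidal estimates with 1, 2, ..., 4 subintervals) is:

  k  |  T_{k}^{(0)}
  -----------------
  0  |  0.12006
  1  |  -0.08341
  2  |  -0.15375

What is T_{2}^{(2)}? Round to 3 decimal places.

-0.179

Richardson extrapolation on the trapezoidal column (denominator 4−1=3):
T_{1}^{(1)} = (4·(-0.08341) − 0.12006) / 3 = -0.15123
T_{2}^{(1)} = (4·(-0.15375) − (-0.08341)) / 3 = -0.17720
T_{2}^{(2)} = -0.17720 + (-0.17720 − (-0.15123))/15 = -0.17893
(Column j=1 coincides with Simpson's rule on the same nodes.)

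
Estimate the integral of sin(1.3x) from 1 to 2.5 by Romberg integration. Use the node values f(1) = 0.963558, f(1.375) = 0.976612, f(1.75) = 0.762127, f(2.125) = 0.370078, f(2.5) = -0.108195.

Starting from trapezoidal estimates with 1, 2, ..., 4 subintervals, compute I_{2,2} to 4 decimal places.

0.9705

I_{0,0} (trapezoid, 1 panel, h=1.5000): 0.641522
I_{1,0} (trapezoid, 2 panels, h=0.7500): 0.892356
I_{2,0} (trapezoid, 4 panels, h=0.3750): 0.951187
I_{1,1} = 0.892356 + (0.892356 − 0.641522)/3 = 0.975967
I_{2,1} = 0.951187 + (0.951187 − 0.892356)/3 = 0.970797
I_{2,2} = 0.970797 + (0.970797 − 0.975967)/15 = 0.970452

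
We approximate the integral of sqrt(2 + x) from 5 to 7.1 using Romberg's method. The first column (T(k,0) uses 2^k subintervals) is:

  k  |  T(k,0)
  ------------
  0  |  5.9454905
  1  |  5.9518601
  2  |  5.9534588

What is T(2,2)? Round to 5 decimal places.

T(1,1) = (4·5.9518601 − 5.9454905) / 3 = 5.9539833
T(2,1) = 5.9534588 + (5.9534588 − 5.9518601)/3 = 5.9539917
T(2,2) = 5.9539917 + (5.9539917 − 5.9539833)/15 = 5.9539923

5.95399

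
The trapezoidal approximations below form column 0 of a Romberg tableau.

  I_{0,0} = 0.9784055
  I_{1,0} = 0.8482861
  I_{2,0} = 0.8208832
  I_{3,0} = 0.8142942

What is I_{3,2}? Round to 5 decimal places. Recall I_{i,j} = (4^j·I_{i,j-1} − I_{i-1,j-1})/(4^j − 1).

I_{2,1} = 0.8208832 + (0.8208832 − 0.8482861)/3 = 0.8117489
I_{3,1} = 0.8142942 + (0.8142942 − 0.8208832)/3 = 0.8120979
I_{3,2} = 0.8120979 + (0.8120979 − 0.8117489)/15 = 0.8121212

0.81212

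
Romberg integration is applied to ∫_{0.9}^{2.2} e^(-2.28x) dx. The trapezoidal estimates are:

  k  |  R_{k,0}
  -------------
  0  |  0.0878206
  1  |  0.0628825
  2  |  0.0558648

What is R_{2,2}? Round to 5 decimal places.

0.05346

Richardson extrapolation on the trapezoidal column (denominator 4−1=3):
R_{1,1} = (4·0.0628825 − 0.0878206) / 3 = 0.0545698
R_{2,1} = (4·0.0558648 − 0.0628825) / 3 = 0.0535256
R_{2,2} = (16·0.0535256 − 0.0545698) / 15 = 0.0534560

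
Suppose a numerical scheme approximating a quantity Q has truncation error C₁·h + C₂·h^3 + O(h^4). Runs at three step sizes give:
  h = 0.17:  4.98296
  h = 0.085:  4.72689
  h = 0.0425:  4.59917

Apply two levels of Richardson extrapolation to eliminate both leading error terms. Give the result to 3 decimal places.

4.472

First eliminate the h term (factor 2^1 = 2):
  B₁ = (2·4.72689 − 4.98296)/1 = 4.47082
  B₂ = (2·4.59917 − 4.72689)/1 = 4.47145
Then eliminate the h^3 term (factor 2^3 = 8):
  (8·4.47145 − 4.47082)/7 = 4.47154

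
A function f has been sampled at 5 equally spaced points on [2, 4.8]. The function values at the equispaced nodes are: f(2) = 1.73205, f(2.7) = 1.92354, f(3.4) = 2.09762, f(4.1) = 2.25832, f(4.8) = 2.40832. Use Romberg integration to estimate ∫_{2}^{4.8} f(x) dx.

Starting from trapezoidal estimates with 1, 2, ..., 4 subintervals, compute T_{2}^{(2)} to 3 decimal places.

T_{0}^{(0)} (trapezoid, 1 panel, h=2.8000): 5.79652
T_{1}^{(0)} (trapezoid, 2 panels, h=1.4000): 5.83493
T_{2}^{(0)} (trapezoid, 4 panels, h=0.7000): 5.84477
T_{1}^{(1)} = 5.83493 + (5.83493 − 5.79652)/3 = 5.84773
T_{2}^{(1)} = 5.84477 + (5.84477 − 5.83493)/3 = 5.84805
T_{2}^{(2)} = 5.84805 + (5.84805 − 5.84773)/15 = 5.84807

5.848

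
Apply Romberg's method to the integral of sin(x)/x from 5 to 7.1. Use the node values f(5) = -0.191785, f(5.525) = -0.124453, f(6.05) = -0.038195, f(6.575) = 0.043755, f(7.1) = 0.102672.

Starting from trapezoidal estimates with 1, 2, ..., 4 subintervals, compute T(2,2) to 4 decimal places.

T(0,0) (trapezoid, 1 panel, h=2.1000): -0.093569
T(1,0) (trapezoid, 2 panels, h=1.0500): -0.086889
T(2,0) (trapezoid, 4 panels, h=0.5250): -0.085811
T(1,1) = -0.086889 + (-0.086889 − (-0.093569))/3 = -0.084662
T(2,1) = -0.085811 + (-0.085811 − (-0.086889))/3 = -0.085452
T(2,2) = -0.085452 + (-0.085452 − (-0.084662))/15 = -0.085505

-0.0855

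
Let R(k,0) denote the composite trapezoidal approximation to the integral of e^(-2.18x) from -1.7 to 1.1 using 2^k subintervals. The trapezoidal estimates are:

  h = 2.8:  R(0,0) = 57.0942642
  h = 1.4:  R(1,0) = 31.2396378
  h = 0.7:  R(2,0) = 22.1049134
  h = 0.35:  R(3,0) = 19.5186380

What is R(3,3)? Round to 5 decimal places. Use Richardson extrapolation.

18.62659

Richardson extrapolation on the trapezoidal column (denominator 4−1=3):
R(1,1) = (4·31.2396378 − 57.0942642) / 3 = 22.6214290
R(2,1) = 22.1049134 + (22.1049134 − 31.2396378)/3 = 19.0600053
R(3,1) = (4·19.5186380 − 22.1049134) / 3 = 18.6565462
R(2,2) = (16·19.0600053 − 22.6214290) / 15 = 18.8225771
R(3,2) = (16·18.6565462 − 19.0600053) / 15 = 18.6296489
R(3,3) = 18.6296489 + (18.6296489 − 18.8225771)/63 = 18.6265865
(Column j=1 coincides with Simpson's rule on the same nodes.)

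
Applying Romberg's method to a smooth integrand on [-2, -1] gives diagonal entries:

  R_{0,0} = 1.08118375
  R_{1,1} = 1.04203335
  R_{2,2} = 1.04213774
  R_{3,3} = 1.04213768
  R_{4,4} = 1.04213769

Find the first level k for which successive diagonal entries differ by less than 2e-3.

|R_{1,1} − R_{0,0}| = 0.03915040 ≥ 2e-3
|R_{2,2} − R_{1,1}| = 0.00010439 < 2e-3

k = 2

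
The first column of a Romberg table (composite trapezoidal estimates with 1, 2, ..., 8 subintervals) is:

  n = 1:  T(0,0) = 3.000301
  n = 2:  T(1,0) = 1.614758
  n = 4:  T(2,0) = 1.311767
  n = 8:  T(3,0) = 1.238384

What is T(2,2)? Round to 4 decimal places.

Richardson extrapolation on the trapezoidal column (denominator 4−1=3):
T(1,1) = 1.614758 + (1.614758 − 3.000301)/3 = 1.152910
T(2,1) = 1.311767 + (1.311767 − 1.614758)/3 = 1.210770
T(2,2) = (16·1.210770 − 1.152910) / 15 = 1.214627

1.2146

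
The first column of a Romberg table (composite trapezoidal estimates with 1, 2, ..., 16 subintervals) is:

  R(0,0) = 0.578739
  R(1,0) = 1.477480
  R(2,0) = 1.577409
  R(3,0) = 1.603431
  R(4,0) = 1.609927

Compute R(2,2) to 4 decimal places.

R(1,1) = 1.477480 + (1.477480 − 0.578739)/3 = 1.777060
R(2,1) = 1.577409 + (1.577409 − 1.477480)/3 = 1.610719
R(2,2) = (16·1.610719 − 1.777060) / 15 = 1.599630

1.5996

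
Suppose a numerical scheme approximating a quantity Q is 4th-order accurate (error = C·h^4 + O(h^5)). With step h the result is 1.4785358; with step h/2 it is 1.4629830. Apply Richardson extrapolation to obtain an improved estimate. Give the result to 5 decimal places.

1.46195

Extrapolated value = (16·A(h/2) − A(h)) / (16 − 1)
= (16·1.4629830 − 1.4785358) / 15
= 21.9291922 / 15 = 1.4619461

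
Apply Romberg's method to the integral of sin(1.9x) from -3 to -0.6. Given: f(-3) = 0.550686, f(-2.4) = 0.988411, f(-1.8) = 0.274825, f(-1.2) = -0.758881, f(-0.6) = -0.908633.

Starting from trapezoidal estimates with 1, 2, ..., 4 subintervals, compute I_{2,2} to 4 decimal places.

0.2170

I_{0,0} (trapezoid, 1 panel, h=2.4000): -0.429536
I_{1,0} (trapezoid, 2 panels, h=1.2000): 0.115022
I_{2,0} (trapezoid, 4 panels, h=0.6000): 0.195229
I_{1,1} = 0.115022 + (0.115022 − (-0.429536))/3 = 0.296541
I_{2,1} = 0.195229 + (0.195229 − 0.115022)/3 = 0.221965
I_{2,2} = 0.221965 + (0.221965 − 0.296541)/15 = 0.216993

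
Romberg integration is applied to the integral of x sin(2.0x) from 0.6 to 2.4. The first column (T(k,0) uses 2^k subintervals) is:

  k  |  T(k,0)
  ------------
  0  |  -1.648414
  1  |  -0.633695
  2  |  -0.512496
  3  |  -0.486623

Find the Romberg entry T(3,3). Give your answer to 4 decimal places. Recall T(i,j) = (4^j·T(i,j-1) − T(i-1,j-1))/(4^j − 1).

Richardson extrapolation on the trapezoidal column (denominator 4−1=3):
T(1,1) = (4·(-0.633695) − (-1.648414)) / 3 = -0.295455
T(2,1) = -0.512496 + (-0.512496 − (-0.633695))/3 = -0.472096
T(3,1) = (4·(-0.486623) − (-0.512496)) / 3 = -0.477999
T(2,2) = -0.472096 + (-0.472096 − (-0.295455))/15 = -0.483872
T(3,2) = -0.477999 + (-0.477999 − (-0.472096))/15 = -0.478393
T(3,3) = (64·(-0.478393) − (-0.483872)) / 63 = -0.478306

-0.4783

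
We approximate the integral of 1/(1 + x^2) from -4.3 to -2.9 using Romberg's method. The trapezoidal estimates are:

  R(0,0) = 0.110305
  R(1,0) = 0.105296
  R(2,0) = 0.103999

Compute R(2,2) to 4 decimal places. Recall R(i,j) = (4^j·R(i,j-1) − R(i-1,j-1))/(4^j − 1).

0.1036

R(1,1) = 0.105296 + (0.105296 − 0.110305)/3 = 0.103626
R(2,1) = 0.103999 + (0.103999 − 0.105296)/3 = 0.103567
R(2,2) = 0.103567 + (0.103567 − 0.103626)/15 = 0.103563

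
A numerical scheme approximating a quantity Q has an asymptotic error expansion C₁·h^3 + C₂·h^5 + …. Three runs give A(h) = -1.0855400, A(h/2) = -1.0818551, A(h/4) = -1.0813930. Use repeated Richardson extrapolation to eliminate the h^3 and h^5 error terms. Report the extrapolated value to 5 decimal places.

First eliminate the h^3 term (factor 2^3 = 8):
  B₁ = (8·(-1.0818551) − (-1.0855400))/7 = -1.0813287
  B₂ = (8·(-1.0813930) − (-1.0818551))/7 = -1.0813270
Then eliminate the h^5 term (factor 2^5 = 32):
  (32·(-1.0813270) − (-1.0813287))/31 = -1.0813269

-1.08133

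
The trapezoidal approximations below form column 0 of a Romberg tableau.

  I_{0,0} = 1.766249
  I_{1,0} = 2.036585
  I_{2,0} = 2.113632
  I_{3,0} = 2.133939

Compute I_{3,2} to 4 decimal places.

2.1408

Richardson extrapolation on the trapezoidal column (denominator 4−1=3):
I_{2,1} = 2.113632 + (2.113632 − 2.036585)/3 = 2.139314
I_{3,1} = (4·2.133939 − 2.113632) / 3 = 2.140708
I_{3,2} = 2.140708 + (2.140708 − 2.139314)/15 = 2.140801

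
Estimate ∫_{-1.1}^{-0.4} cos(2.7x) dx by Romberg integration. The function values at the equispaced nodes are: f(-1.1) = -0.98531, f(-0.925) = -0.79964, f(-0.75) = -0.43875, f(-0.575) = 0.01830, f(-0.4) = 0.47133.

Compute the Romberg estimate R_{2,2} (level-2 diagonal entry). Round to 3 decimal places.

R_{0,0} (trapezoid, 1 panel, h=0.7000): -0.17989
R_{1,0} (trapezoid, 2 panels, h=0.3500): -0.24351
R_{2,0} (trapezoid, 4 panels, h=0.1750): -0.25849
R_{1,1} = -0.24351 + (-0.24351 − (-0.17989))/3 = -0.26472
R_{2,1} = -0.25849 + (-0.25849 − (-0.24351))/3 = -0.26348
R_{2,2} = -0.26348 + (-0.26348 − (-0.26472))/15 = -0.26340

-0.263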